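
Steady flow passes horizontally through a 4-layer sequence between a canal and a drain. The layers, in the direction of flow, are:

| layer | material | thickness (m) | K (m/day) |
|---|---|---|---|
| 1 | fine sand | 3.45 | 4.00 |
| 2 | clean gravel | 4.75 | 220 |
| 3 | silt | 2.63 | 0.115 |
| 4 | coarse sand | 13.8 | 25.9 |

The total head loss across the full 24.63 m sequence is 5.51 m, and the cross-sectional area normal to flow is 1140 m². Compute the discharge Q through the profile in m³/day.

Flow is perpendicular to layering, so the layers act in series and the equivalent K is the thickness-weighted harmonic mean.
Total thickness L = 3.45 + 4.75 + 2.63 + 13.8 = 24.63 m.
Σ(b_i/K_i) = 3.45/4.00 + 4.75/220 + 2.63/0.115 + 13.8/25.9 = 24.29 d.
K_eq = L / Σ(b_i/K_i) = 24.63 / 24.29 = 1.014 m/day.
Q = K_eq · A · (Δh/L) = 1.014 × 1140 × (5.51/24.63) = 258.6 m³/day.

259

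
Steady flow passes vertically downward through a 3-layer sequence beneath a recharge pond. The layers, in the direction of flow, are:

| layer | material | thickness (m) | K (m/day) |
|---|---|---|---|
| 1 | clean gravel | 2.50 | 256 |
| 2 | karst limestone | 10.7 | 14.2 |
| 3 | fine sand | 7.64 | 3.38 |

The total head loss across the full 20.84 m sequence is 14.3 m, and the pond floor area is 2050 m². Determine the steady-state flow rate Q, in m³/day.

Flow is perpendicular to layering, so the layers act in series and the equivalent K is the thickness-weighted harmonic mean.
Total thickness L = 2.50 + 10.7 + 7.64 = 20.84 m.
Σ(b_i/K_i) = 2.50/256 + 10.7/14.2 + 7.64/3.38 = 3.024 d.
K_eq = L / Σ(b_i/K_i) = 20.84 / 3.024 = 6.892 m/day.
Q = K_eq · A · (Δh/L) = 6.892 × 2050 × (14.3/20.84) = 9695 m³/day.

9700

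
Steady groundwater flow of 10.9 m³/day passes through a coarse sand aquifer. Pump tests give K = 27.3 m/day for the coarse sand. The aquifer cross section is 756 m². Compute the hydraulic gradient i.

0.000528

From Q = K·A·i, i = Q / (K·A) = 10.9 / (27.30 × 756.0) = 0.0005281.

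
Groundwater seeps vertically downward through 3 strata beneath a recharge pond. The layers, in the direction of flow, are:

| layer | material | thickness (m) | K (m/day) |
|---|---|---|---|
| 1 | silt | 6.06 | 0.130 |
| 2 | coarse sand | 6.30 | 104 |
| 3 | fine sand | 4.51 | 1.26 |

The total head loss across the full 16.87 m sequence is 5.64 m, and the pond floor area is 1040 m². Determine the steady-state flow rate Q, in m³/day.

117

Flow is perpendicular to layering, so the layers act in series and the equivalent K is the thickness-weighted harmonic mean.
Total thickness L = 6.06 + 6.30 + 4.51 = 16.87 m.
Σ(b_i/K_i) = 6.06/0.130 + 6.30/104 + 4.51/1.26 = 50.26 d.
K_eq = L / Σ(b_i/K_i) = 16.87 / 50.26 = 0.3357 m/day.
Q = K_eq · A · (Δh/L) = 0.3357 × 1040 × (5.64/16.87) = 116.7 m³/day.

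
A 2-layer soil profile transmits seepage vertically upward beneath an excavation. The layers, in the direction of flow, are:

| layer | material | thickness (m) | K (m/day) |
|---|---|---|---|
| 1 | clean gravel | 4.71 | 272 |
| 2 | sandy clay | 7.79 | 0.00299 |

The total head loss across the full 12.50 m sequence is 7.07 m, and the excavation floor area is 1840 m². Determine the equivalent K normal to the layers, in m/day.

0.00480

Flow is perpendicular to layering, so the layers act in series and the equivalent K is the thickness-weighted harmonic mean.
Total thickness L = 4.71 + 7.79 = 12.50 m.
Σ(b_i/K_i) = 4.71/272 + 7.79/0.00299 = 2605 d.
K_eq = L / Σ(b_i/K_i) = 12.50 / 2605 = 0.004798 m/day.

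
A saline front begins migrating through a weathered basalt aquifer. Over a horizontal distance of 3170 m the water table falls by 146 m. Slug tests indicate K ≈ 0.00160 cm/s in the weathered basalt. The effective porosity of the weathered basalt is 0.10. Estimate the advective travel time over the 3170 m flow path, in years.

Convert K: 0.00160 cm/s × 864 = 1.382 m/day.
Hydraulic gradient i = Δh / L = 146 / 3170 = 0.04606.
Darcy flux q = K · i = 1.382 × 0.04606 = 0.06367 m/day.
Seepage velocity v = q / n_e = 0.06367 / 0.10 = 0.6367 m/day.
Travel time t = L / v = 3170 / 0.6367 = 4979 days = 13.63 years.

13.6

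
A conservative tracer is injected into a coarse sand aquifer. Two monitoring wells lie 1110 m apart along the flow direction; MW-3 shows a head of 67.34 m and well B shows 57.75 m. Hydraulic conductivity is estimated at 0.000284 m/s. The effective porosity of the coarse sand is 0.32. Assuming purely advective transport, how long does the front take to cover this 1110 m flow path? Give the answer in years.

Convert K: 0.000284 m/s × 86400 = 24.54 m/day.
Hydraulic gradient i = (67.34 − 57.75) / 1110 = 9.59 / 1110 = 0.008640.
Darcy flux q = K · i = 24.54 × 0.008640 = 0.2120 m/day.
Seepage velocity v = q / n_e = 0.2120 / 0.32 = 0.6625 m/day.
Travel time t = L / v = 1110 / 0.6625 = 1676 days = 4.587 years.

4.59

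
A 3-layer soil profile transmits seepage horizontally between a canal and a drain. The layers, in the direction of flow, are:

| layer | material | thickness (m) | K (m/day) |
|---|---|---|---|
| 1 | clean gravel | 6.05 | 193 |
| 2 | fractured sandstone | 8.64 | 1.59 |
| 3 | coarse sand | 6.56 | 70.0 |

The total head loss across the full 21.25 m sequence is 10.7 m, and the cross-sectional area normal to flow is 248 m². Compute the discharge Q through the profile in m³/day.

Flow is perpendicular to layering, so the layers act in series and the equivalent K is the thickness-weighted harmonic mean.
Total thickness L = 6.05 + 8.64 + 6.56 = 21.25 m.
Σ(b_i/K_i) = 6.05/193 + 8.64/1.59 + 6.56/70.0 = 5.559 d.
K_eq = L / Σ(b_i/K_i) = 21.25 / 5.559 = 3.823 m/day.
Q = K_eq · A · (Δh/L) = 3.823 × 248 × (10.7/21.25) = 477.4 m³/day.

477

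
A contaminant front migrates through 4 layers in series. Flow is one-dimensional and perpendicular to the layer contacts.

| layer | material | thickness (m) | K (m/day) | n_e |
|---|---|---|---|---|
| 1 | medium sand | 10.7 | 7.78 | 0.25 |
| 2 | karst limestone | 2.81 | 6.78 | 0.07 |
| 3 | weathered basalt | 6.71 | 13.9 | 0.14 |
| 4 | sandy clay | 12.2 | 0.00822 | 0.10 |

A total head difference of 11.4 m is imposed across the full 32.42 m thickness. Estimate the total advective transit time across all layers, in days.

656

With flow normal to the layers, continuity requires the same specific discharge q through every layer.
Σ(b_i/K_i) = 10.7/7.78 + 2.81/6.78 + 6.71/13.9 + 12.2/0.00822 = 1486 d.
q = Δh / Σ(b_i/K_i) = 11.4 / 1486 = 0.007669 m/day.
In each layer the seepage velocity is v_i = q/n_i, so the layer transit time is t_i = b_i·n_i / q:
  layer 1 (medium sand): t_1 = 10.7 × 0.25 / 0.007669 = 348.8 d
  layer 2 (karst limestone): t_2 = 2.81 × 0.07 / 0.007669 = 25.65 d
  layer 3 (weathered basalt): t_3 = 6.71 × 0.14 / 0.007669 = 122.5 d
  layer 4 (sandy clay): t_4 = 12.2 × 0.10 / 0.007669 = 159.1 d
Total t = Σ t_i = 656.0 days.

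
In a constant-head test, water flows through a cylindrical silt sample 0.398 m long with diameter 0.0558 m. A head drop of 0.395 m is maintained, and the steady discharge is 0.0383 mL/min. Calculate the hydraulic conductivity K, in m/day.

Cross-sectional area A = π·(d/2)² = π × (0.0558/2)² = 0.002445 m².
Convert discharge: 0.0383 mL/min = 6.383e-10 m³/s.
Darcy's law rearranged: K = Q·L / (A·Δh) = 6.383e-10 × 0.398 / (0.002445 × 0.395) = 2.630e-07 m/s = 0.02272 m/day.

0.0227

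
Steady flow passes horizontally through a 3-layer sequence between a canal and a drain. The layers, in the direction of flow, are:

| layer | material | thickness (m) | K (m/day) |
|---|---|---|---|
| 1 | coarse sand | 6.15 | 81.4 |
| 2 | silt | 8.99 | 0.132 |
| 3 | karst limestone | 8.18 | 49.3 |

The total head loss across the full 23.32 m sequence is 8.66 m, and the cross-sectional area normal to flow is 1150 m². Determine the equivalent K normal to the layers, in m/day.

Flow is perpendicular to layering, so the layers act in series and the equivalent K is the thickness-weighted harmonic mean.
Total thickness L = 6.15 + 8.99 + 8.18 = 23.32 m.
Σ(b_i/K_i) = 6.15/81.4 + 8.99/0.132 + 8.18/49.3 = 68.35 d.
K_eq = L / Σ(b_i/K_i) = 23.32 / 68.35 = 0.3412 m/day.

0.341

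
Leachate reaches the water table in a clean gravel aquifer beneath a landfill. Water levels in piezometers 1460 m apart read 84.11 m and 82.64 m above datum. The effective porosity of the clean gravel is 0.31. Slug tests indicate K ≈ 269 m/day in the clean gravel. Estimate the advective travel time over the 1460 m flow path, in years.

4.58

Hydraulic gradient i = (84.11 − 82.64) / 1460 = 1.47 / 1460 = 0.001007.
Darcy flux q = K · i = 269.0 × 0.001007 = 0.2708 m/day.
Seepage velocity v = q / n_e = 0.2708 / 0.31 = 0.8737 m/day.
Travel time t = L / v = 1460 / 0.8737 = 1671 days = 4.575 years.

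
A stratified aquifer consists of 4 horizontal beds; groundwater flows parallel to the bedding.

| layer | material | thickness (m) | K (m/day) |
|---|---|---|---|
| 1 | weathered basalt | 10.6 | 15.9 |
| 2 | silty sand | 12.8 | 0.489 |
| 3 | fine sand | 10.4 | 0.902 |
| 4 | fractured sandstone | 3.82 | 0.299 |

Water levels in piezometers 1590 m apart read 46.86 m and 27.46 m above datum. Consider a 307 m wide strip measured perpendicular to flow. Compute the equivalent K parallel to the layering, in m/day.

Flow is parallel to layering, so each bed carries its own Darcy discharge and the transmissivities add.
Σ(K_i·b_i) = 15.9×10.6 + 0.489×12.8 + 0.902×10.4 + 0.299×3.82 = 185.3 m²/day.
Total thickness b = 37.62 m, so K_eq = Σ(K_i·b_i)/b = 4.926 m/day.

4.93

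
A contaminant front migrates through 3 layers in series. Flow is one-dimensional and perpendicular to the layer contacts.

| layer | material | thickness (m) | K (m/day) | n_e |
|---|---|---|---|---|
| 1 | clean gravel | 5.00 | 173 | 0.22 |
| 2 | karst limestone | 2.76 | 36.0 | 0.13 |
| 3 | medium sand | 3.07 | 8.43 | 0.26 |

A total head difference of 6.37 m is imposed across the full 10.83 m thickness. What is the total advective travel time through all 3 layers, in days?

With flow normal to the layers, continuity requires the same specific discharge q through every layer.
Σ(b_i/K_i) = 5.00/173 + 2.76/36.0 + 3.07/8.43 = 0.4697 d.
q = Δh / Σ(b_i/K_i) = 6.37 / 0.4697 = 13.56 m/day.
In each layer the seepage velocity is v_i = q/n_i, so the layer transit time is t_i = b_i·n_i / q:
  layer 1 (clean gravel): t_1 = 5.00 × 0.22 / 13.56 = 0.08112 d
  layer 2 (karst limestone): t_2 = 2.76 × 0.13 / 13.56 = 0.02646 d
  layer 3 (medium sand): t_3 = 3.07 × 0.26 / 13.56 = 0.05886 d
Total t = Σ t_i = 0.1664 days.

0.166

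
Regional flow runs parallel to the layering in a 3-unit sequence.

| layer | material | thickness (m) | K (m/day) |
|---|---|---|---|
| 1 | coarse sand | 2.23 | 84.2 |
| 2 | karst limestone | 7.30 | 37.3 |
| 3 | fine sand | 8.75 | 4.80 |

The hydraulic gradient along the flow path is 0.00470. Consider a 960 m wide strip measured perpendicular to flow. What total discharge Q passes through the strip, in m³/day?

2270

Flow is parallel to layering, so each bed carries its own Darcy discharge and the transmissivities add.
Σ(K_i·b_i) = 84.2×2.23 + 37.3×7.30 + 4.80×8.75 = 502.1 m²/day.
Hydraulic gradient i = 0.00470.
Q = Σ(K_i·b_i) · W · i = 502.1 × 960 × 0.004700 = 2265 m³/day.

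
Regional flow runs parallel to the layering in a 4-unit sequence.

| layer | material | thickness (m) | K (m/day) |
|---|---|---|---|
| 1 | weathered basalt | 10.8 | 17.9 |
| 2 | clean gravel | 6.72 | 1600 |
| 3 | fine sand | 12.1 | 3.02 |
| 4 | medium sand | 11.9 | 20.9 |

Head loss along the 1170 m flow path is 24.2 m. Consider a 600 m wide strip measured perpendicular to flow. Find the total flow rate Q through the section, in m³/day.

139000

Flow is parallel to layering, so each bed carries its own Darcy discharge and the transmissivities add.
Σ(K_i·b_i) = 17.9×10.8 + 1600×6.72 + 3.02×12.1 + 20.9×11.9 = 11231 m²/day.
Hydraulic gradient i = Δh / L = 24.2 / 1170 = 0.02068.
Q = Σ(K_i·b_i) · W · i = 11231 × 600 × 0.02068 = 1.394e+05 m³/day.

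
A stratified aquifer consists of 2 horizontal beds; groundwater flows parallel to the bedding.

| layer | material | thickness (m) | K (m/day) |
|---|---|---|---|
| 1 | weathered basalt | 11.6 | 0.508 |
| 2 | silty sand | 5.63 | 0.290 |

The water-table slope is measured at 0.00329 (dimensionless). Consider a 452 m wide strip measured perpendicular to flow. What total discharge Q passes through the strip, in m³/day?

11.2

Flow is parallel to layering, so each bed carries its own Darcy discharge and the transmissivities add.
Σ(K_i·b_i) = 0.508×11.6 + 0.290×5.63 = 7.526 m²/day.
Hydraulic gradient i = 0.00329.
Q = Σ(K_i·b_i) · W · i = 7.526 × 452 × 0.003290 = 11.19 m³/day.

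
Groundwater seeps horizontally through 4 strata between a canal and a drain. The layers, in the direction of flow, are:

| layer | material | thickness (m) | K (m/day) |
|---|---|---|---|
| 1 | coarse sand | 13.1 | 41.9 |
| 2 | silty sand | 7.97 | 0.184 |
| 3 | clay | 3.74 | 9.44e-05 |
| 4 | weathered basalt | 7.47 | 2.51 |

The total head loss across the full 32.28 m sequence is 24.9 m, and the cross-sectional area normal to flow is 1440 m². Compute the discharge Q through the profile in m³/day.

Flow is perpendicular to layering, so the layers act in series and the equivalent K is the thickness-weighted harmonic mean.
Total thickness L = 13.1 + 7.97 + 3.74 + 7.47 = 32.28 m.
Σ(b_i/K_i) = 13.1/41.9 + 7.97/0.184 + 3.74/9.44e-05 + 7.47/2.51 = 39665 d.
K_eq = L / Σ(b_i/K_i) = 32.28 / 39665 = 0.0008138 m/day.
Q = K_eq · A · (Δh/L) = 0.0008138 × 1440 × (24.9/32.28) = 0.9040 m³/day.

0.904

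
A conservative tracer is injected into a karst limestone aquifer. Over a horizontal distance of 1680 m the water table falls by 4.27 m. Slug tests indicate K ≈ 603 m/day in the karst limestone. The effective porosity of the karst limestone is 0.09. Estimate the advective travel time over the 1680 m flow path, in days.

98.7

Hydraulic gradient i = Δh / L = 4.27 / 1680 = 0.002542.
Darcy flux q = K · i = 603.0 × 0.002542 = 1.533 m/day.
Seepage velocity v = q / n_e = 1.533 / 0.09 = 17.03 m/day.
Travel time t = L / v = 1680 / 17.03 = 98.65 days.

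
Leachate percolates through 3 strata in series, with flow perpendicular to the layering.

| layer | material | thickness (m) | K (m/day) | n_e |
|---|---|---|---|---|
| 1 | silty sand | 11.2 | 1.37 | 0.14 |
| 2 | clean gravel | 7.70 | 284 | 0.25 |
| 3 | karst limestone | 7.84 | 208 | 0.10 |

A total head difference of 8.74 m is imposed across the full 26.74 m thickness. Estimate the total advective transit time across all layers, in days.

4.03

With flow normal to the layers, continuity requires the same specific discharge q through every layer.
Σ(b_i/K_i) = 11.2/1.37 + 7.70/284 + 7.84/208 = 8.240 d.
q = Δh / Σ(b_i/K_i) = 8.74 / 8.240 = 1.061 m/day.
In each layer the seepage velocity is v_i = q/n_i, so the layer transit time is t_i = b_i·n_i / q:
  layer 1 (silty sand): t_1 = 11.2 × 0.14 / 1.061 = 1.478 d
  layer 2 (clean gravel): t_2 = 7.70 × 0.25 / 1.061 = 1.815 d
  layer 3 (karst limestone): t_3 = 7.84 × 0.10 / 1.061 = 0.7391 d
Total t = Σ t_i = 4.032 days.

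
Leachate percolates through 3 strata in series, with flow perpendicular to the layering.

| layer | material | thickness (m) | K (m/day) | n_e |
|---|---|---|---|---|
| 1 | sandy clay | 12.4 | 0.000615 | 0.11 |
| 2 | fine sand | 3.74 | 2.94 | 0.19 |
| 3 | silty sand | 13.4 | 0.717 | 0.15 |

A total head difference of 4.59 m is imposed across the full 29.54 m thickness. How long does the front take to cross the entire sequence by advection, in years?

49.2

With flow normal to the layers, continuity requires the same specific discharge q through every layer.
Σ(b_i/K_i) = 12.4/0.000615 + 3.74/2.94 + 13.4/0.717 = 20183 d.
q = Δh / Σ(b_i/K_i) = 4.59 / 20183 = 0.0002274 m/day.
In each layer the seepage velocity is v_i = q/n_i, so the layer transit time is t_i = b_i·n_i / q:
  layer 1 (sandy clay): t_1 = 12.4 × 0.11 / 0.0002274 = 5998 d
  layer 2 (fine sand): t_2 = 3.74 × 0.19 / 0.0002274 = 3125 d
  layer 3 (silty sand): t_3 = 13.4 × 0.15 / 0.0002274 = 8838 d
Total t = Σ t_i = 17960 days = 49.17 years.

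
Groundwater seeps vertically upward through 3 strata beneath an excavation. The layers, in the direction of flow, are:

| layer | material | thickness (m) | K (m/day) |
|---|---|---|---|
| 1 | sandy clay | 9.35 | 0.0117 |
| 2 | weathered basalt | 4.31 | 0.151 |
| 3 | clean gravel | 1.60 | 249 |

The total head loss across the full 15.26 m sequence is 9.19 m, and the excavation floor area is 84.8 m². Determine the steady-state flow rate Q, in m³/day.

0.942

Flow is perpendicular to layering, so the layers act in series and the equivalent K is the thickness-weighted harmonic mean.
Total thickness L = 9.35 + 4.31 + 1.60 = 15.26 m.
Σ(b_i/K_i) = 9.35/0.0117 + 4.31/0.151 + 1.60/249 = 827.7 d.
K_eq = L / Σ(b_i/K_i) = 15.26 / 827.7 = 0.01844 m/day.
Q = K_eq · A · (Δh/L) = 0.01844 × 84.8 × (9.19/15.26) = 0.9415 m³/day.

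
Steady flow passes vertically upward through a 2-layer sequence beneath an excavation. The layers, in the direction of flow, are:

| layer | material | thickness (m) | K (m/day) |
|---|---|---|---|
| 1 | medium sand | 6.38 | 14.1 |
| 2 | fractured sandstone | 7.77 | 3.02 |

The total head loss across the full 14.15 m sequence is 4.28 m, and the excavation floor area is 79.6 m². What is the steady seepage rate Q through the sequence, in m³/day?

Flow is perpendicular to layering, so the layers act in series and the equivalent K is the thickness-weighted harmonic mean.
Total thickness L = 6.38 + 7.77 = 14.15 m.
Σ(b_i/K_i) = 6.38/14.1 + 7.77/3.02 = 3.025 d.
K_eq = L / Σ(b_i/K_i) = 14.15 / 3.025 = 4.677 m/day.
Q = K_eq · A · (Δh/L) = 4.677 × 79.6 × (4.28/14.15) = 112.6 m³/day.

113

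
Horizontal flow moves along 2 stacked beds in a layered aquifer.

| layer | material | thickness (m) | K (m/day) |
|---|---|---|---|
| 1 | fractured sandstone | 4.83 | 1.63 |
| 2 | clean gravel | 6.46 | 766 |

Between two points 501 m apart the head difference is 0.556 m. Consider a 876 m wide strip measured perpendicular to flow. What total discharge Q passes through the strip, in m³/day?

4820

Flow is parallel to layering, so each bed carries its own Darcy discharge and the transmissivities add.
Σ(K_i·b_i) = 1.63×4.83 + 766×6.46 = 4956 m²/day.
Hydraulic gradient i = Δh / L = 0.556 / 501 = 0.001110.
Q = Σ(K_i·b_i) · W · i = 4956 × 876 × 0.001110 = 4818 m³/day.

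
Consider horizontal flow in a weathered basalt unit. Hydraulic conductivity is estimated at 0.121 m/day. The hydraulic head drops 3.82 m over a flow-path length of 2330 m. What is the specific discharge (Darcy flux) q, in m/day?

0.000198

Hydraulic gradient i = Δh / L = 3.82 / 2330 = 0.001639.
Specific discharge q = K · i = 0.1210 × 0.001639 = 0.0001984 m/day.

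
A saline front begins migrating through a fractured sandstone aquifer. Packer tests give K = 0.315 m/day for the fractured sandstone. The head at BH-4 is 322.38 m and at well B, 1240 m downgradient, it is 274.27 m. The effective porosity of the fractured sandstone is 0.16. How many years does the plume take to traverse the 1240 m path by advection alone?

Hydraulic gradient i = (322.38 − 274.27) / 1240 = 48.11 / 1240 = 0.03880.
Darcy flux q = K · i = 0.3150 × 0.03880 = 0.01222 m/day.
Seepage velocity v = q / n_e = 0.01222 / 0.16 = 0.07638 m/day.
Travel time t = L / v = 1240 / 0.07638 = 16234 days = 44.45 years.

44.4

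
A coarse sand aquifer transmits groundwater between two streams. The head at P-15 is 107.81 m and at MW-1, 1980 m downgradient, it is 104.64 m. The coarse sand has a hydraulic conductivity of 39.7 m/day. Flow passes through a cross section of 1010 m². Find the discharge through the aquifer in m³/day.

64.2

Hydraulic gradient i = (107.81 − 104.64) / 1980 = 3.17 / 1980 = 0.001601.
Darcy's law: Q = K · A · i = 39.70 × 1010 × 0.001601 = 64.20 m³/day.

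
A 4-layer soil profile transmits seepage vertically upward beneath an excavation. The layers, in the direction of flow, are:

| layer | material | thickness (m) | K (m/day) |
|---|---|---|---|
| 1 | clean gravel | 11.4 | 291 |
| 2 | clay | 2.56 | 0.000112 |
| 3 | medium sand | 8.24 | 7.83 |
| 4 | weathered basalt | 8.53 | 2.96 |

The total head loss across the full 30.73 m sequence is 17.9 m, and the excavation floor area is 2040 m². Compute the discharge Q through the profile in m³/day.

Flow is perpendicular to layering, so the layers act in series and the equivalent K is the thickness-weighted harmonic mean.
Total thickness L = 11.4 + 2.56 + 8.24 + 8.53 = 30.73 m.
Σ(b_i/K_i) = 11.4/291 + 2.56/0.000112 + 8.24/7.83 + 8.53/2.96 = 22861 d.
K_eq = L / Σ(b_i/K_i) = 30.73 / 22861 = 0.001344 m/day.
Q = K_eq · A · (Δh/L) = 0.001344 × 2040 × (17.9/30.73) = 1.597 m³/day.

1.60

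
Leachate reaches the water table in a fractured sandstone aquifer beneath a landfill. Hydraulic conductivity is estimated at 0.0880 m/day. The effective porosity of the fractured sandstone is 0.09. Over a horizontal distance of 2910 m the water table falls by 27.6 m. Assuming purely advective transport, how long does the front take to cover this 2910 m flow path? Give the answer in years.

859

Hydraulic gradient i = Δh / L = 27.6 / 2910 = 0.009485.
Darcy flux q = K · i = 0.08800 × 0.009485 = 0.0008346 m/day.
Seepage velocity v = q / n_e = 0.0008346 / 0.09 = 0.009274 m/day.
Travel time t = L / v = 2910 / 0.009274 = 3.138e+05 days = 859.1 years.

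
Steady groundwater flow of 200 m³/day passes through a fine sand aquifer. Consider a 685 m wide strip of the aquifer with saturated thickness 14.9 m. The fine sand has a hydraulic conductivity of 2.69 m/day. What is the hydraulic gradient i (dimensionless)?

Cross-sectional area A = 685 × 14.9 = 10206 m².
From Q = K·A·i, i = Q / (K·A) = 200 / (2.690 × 10206) = 0.007285.

0.00728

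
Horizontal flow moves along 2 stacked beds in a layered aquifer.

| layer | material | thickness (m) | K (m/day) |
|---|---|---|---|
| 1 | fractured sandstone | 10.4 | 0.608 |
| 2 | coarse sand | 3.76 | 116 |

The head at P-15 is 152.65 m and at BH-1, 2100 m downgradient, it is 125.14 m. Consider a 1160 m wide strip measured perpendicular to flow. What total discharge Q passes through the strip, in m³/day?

6720

Flow is parallel to layering, so each bed carries its own Darcy discharge and the transmissivities add.
Σ(K_i·b_i) = 0.608×10.4 + 116×3.76 = 442.5 m²/day.
Hydraulic gradient i = (152.65 − 125.14) / 2100 = 27.51 / 2100 = 0.01310.
Q = Σ(K_i·b_i) · W · i = 442.5 × 1160 × 0.01310 = 6724 m³/day.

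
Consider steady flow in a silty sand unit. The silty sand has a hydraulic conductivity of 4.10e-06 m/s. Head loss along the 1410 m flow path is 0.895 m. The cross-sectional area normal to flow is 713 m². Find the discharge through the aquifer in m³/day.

0.160

Convert K: 4.10e-06 m/s × 86400 = 0.3542 m/day.
Hydraulic gradient i = Δh / L = 0.895 / 1410 = 0.0006348.
Darcy's law: Q = K · A · i = 0.3542 × 713.0 × 0.0006348 = 0.1603 m³/day.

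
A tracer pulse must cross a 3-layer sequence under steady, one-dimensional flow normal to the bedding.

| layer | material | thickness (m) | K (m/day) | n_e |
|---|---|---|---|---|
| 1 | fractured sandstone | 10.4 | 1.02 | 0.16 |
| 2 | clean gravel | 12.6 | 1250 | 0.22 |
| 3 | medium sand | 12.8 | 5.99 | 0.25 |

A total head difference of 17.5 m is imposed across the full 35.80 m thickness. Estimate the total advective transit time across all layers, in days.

5.39

With flow normal to the layers, continuity requires the same specific discharge q through every layer.
Σ(b_i/K_i) = 10.4/1.02 + 12.6/1250 + 12.8/5.99 = 12.34 d.
q = Δh / Σ(b_i/K_i) = 17.5 / 12.34 = 1.418 m/day.
In each layer the seepage velocity is v_i = q/n_i, so the layer transit time is t_i = b_i·n_i / q:
  layer 1 (fractured sandstone): t_1 = 10.4 × 0.16 / 1.418 = 1.174 d
  layer 2 (clean gravel): t_2 = 12.6 × 0.22 / 1.418 = 1.955 d
  layer 3 (medium sand): t_3 = 12.8 × 0.25 / 1.418 = 2.257 d
Total t = Σ t_i = 5.386 days.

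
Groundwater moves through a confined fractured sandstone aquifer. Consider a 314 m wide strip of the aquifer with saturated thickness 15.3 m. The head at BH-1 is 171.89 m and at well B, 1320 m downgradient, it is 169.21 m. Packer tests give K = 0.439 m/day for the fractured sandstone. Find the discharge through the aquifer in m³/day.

Cross-sectional area A = 314 × 15.3 = 4804 m².
Hydraulic gradient i = (171.89 − 169.21) / 1320 = 2.68 / 1320 = 0.002030.
Darcy's law: Q = K · A · i = 0.4390 × 4804 × 0.002030 = 4.282 m³/day.

4.28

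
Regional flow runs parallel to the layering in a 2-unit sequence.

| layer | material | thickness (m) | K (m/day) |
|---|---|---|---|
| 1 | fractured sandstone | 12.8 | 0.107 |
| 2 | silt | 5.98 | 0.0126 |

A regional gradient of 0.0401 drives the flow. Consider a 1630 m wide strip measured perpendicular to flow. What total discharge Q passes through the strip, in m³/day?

Flow is parallel to layering, so each bed carries its own Darcy discharge and the transmissivities add.
Σ(K_i·b_i) = 0.107×12.8 + 0.0126×5.98 = 1.445 m²/day.
Hydraulic gradient i = 0.0401.
Q = Σ(K_i·b_i) · W · i = 1.445 × 1630 × 0.04010 = 94.45 m³/day.

94.4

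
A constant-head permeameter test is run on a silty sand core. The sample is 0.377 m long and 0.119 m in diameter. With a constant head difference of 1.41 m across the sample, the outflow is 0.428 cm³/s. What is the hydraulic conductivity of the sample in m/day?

0.889

Cross-sectional area A = π·(d/2)² = π × (0.119/2)² = 0.01112 m².
Convert discharge: 0.428 cm³/s = 4.280e-07 m³/s.
Darcy's law rearranged: K = Q·L / (A·Δh) = 4.280e-07 × 0.377 / (0.01112 × 1.41) = 1.029e-05 m/s = 0.8890 m/day.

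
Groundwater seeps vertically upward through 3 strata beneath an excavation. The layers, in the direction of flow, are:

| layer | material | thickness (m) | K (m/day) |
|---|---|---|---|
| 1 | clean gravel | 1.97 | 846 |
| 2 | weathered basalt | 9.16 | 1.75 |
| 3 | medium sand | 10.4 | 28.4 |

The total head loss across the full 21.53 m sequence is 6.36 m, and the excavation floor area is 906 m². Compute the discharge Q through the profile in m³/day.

Flow is perpendicular to layering, so the layers act in series and the equivalent K is the thickness-weighted harmonic mean.
Total thickness L = 1.97 + 9.16 + 10.4 = 21.53 m.
Σ(b_i/K_i) = 1.97/846 + 9.16/1.75 + 10.4/28.4 = 5.603 d.
K_eq = L / Σ(b_i/K_i) = 21.53 / 5.603 = 3.843 m/day.
Q = K_eq · A · (Δh/L) = 3.843 × 906 × (6.36/21.53) = 1028 m³/day.

1030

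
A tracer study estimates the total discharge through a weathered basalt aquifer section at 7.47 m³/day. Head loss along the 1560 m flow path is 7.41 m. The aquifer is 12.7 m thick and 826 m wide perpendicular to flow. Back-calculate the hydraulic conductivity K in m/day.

0.150

Cross-sectional area A = 826 × 12.7 = 10490 m².
Hydraulic gradient i = Δh / L = 7.41 / 1560 = 0.004750.
From Q = K·A·i, K = Q / (A·i) = 7.47 / (10490 × 0.004750) = 0.1499 m/day.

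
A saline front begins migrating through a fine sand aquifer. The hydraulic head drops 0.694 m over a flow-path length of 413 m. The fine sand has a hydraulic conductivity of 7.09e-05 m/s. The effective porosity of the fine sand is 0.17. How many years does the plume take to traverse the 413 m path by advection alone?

18.7

Convert K: 7.09e-05 m/s × 86400 = 6.126 m/day.
Hydraulic gradient i = Δh / L = 0.694 / 413 = 0.001680.
Darcy flux q = K · i = 6.126 × 0.001680 = 0.01029 m/day.
Seepage velocity v = q / n_e = 0.01029 / 0.17 = 0.06055 m/day.
Travel time t = L / v = 413 / 0.06055 = 6821 days = 18.67 years.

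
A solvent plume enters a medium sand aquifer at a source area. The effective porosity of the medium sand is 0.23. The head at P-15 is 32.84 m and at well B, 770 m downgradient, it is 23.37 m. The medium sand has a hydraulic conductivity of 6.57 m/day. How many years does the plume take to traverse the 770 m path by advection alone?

6.00

Hydraulic gradient i = (32.84 − 23.37) / 770 = 9.47 / 770 = 0.01230.
Darcy flux q = K · i = 6.570 × 0.01230 = 0.08080 m/day.
Seepage velocity v = q / n_e = 0.08080 / 0.23 = 0.3513 m/day.
Travel time t = L / v = 770 / 0.3513 = 2192 days = 6.001 years.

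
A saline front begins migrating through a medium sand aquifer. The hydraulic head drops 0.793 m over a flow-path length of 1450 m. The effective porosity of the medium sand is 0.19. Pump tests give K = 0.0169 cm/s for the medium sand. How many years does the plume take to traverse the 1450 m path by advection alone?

Convert K: 0.0169 cm/s × 864 = 14.60 m/day.
Hydraulic gradient i = Δh / L = 0.793 / 1450 = 0.0005469.
Darcy flux q = K · i = 14.60 × 0.0005469 = 0.007986 m/day.
Seepage velocity v = q / n_e = 0.007986 / 0.19 = 0.04203 m/day.
Travel time t = L / v = 1450 / 0.04203 = 34500 days = 94.46 years.

94.5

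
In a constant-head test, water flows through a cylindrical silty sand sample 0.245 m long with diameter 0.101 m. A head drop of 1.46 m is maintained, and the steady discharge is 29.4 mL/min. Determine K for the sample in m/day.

Cross-sectional area A = π·(d/2)² = π × (0.101/2)² = 0.008012 m².
Convert discharge: 29.4 mL/min = 4.900e-07 m³/s.
Darcy's law rearranged: K = Q·L / (A·Δh) = 4.900e-07 × 0.245 / (0.008012 × 1.46) = 1.026e-05 m/s = 0.8867 m/day.

0.887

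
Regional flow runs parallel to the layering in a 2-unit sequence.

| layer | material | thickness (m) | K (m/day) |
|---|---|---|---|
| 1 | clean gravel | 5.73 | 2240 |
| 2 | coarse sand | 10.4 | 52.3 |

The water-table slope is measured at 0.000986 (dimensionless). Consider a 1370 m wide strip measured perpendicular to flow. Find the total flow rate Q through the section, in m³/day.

18100

Flow is parallel to layering, so each bed carries its own Darcy discharge and the transmissivities add.
Σ(K_i·b_i) = 2240×5.73 + 52.3×10.4 = 13379 m²/day.
Hydraulic gradient i = 0.000986.
Q = Σ(K_i·b_i) · W · i = 13379 × 1370 × 0.0009860 = 18073 m³/day.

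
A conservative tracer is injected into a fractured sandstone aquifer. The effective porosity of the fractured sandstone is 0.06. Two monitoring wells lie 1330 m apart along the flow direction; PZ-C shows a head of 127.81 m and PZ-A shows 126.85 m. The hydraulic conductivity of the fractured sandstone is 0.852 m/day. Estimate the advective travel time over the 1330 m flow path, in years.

Hydraulic gradient i = (127.81 − 126.85) / 1330 = 0.96 / 1330 = 0.0007218.
Darcy flux q = K · i = 0.8520 × 0.0007218 = 0.0006150 m/day.
Seepage velocity v = q / n_e = 0.0006150 / 0.06 = 0.01025 m/day.
Travel time t = L / v = 1330 / 0.01025 = 1.298e+05 days = 355.3 years.

355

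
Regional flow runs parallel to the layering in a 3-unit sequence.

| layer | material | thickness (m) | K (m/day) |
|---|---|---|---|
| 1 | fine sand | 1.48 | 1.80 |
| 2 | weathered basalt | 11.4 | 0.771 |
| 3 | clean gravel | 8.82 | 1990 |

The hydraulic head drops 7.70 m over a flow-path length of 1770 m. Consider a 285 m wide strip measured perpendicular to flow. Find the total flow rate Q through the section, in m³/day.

Flow is parallel to layering, so each bed carries its own Darcy discharge and the transmissivities add.
Σ(K_i·b_i) = 1.80×1.48 + 0.771×11.4 + 1990×8.82 = 17563 m²/day.
Hydraulic gradient i = Δh / L = 7.70 / 1770 = 0.004350.
Q = Σ(K_i·b_i) · W · i = 17563 × 285 × 0.004350 = 21775 m³/day.

21800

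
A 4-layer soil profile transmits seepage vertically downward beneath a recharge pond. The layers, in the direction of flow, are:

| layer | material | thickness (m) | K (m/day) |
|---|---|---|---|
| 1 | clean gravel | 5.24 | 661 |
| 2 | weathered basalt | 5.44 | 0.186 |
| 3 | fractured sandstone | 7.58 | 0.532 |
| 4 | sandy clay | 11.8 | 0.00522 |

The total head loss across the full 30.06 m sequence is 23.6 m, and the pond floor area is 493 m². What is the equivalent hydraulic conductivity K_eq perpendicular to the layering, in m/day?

0.0130

Flow is perpendicular to layering, so the layers act in series and the equivalent K is the thickness-weighted harmonic mean.
Total thickness L = 5.24 + 5.44 + 7.58 + 11.8 = 30.06 m.
Σ(b_i/K_i) = 5.24/661 + 5.44/0.186 + 7.58/0.532 + 11.8/0.00522 = 2304 d.
K_eq = L / Σ(b_i/K_i) = 30.06 / 2304 = 0.01305 m/day.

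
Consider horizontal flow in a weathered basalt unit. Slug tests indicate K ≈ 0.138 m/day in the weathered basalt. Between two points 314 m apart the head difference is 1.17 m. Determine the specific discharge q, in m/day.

0.000514

Hydraulic gradient i = Δh / L = 1.17 / 314 = 0.003726.
Specific discharge q = K · i = 0.1380 × 0.003726 = 0.0005142 m/day.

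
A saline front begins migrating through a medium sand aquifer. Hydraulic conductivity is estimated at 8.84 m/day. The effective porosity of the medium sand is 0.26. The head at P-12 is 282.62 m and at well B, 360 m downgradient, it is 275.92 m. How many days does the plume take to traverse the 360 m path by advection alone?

569

Hydraulic gradient i = (282.62 − 275.92) / 360 = 6.7 / 360 = 0.01861.
Darcy flux q = K · i = 8.840 × 0.01861 = 0.1645 m/day.
Seepage velocity v = q / n_e = 0.1645 / 0.26 = 0.6328 m/day.
Travel time t = L / v = 360 / 0.6328 = 568.9 days.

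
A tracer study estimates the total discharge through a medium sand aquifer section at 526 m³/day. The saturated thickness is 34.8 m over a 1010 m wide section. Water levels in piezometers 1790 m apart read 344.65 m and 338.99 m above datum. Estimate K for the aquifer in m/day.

Cross-sectional area A = 1010 × 34.8 = 35148 m².
Hydraulic gradient i = (344.65 − 338.99) / 1790 = 5.66 / 1790 = 0.003162.
From Q = K·A·i, K = Q / (A·i) = 526 / (35148 × 0.003162) = 4.733 m/day.

4.73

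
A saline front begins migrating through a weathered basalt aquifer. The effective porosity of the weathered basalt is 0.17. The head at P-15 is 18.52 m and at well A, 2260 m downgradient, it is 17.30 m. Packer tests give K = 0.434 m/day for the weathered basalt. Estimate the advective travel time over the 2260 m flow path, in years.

4490

Hydraulic gradient i = (18.52 − 17.30) / 2260 = 1.22 / 2260 = 0.0005398.
Darcy flux q = K · i = 0.4340 × 0.0005398 = 0.0002343 m/day.
Seepage velocity v = q / n_e = 0.0002343 / 0.17 = 0.001378 m/day.
Travel time t = L / v = 2260 / 0.001378 = 1.640e+06 days = 4490 years.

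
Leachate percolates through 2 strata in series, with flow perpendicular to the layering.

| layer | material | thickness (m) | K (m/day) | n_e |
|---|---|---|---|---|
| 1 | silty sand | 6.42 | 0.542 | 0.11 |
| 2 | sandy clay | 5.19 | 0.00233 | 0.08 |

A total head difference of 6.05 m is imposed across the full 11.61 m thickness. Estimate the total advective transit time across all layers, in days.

415

With flow normal to the layers, continuity requires the same specific discharge q through every layer.
Σ(b_i/K_i) = 6.42/0.542 + 5.19/0.00233 = 2239 d.
q = Δh / Σ(b_i/K_i) = 6.05 / 2239 = 0.002702 m/day.
In each layer the seepage velocity is v_i = q/n_i, so the layer transit time is t_i = b_i·n_i / q:
  layer 1 (silty sand): t_1 = 6.42 × 0.11 / 0.002702 = 261.4 d
  layer 2 (sandy clay): t_2 = 5.19 × 0.08 / 0.002702 = 153.7 d
Total t = Σ t_i = 415.1 days.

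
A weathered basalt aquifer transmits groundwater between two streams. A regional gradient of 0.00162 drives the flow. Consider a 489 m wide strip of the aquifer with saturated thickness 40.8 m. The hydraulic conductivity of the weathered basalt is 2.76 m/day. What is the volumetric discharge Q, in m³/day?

Cross-sectional area A = 489 × 40.8 = 19951 m².
Hydraulic gradient i = 0.00162.
Darcy's law: Q = K · A · i = 2.760 × 19951 × 0.001620 = 89.21 m³/day.

89.2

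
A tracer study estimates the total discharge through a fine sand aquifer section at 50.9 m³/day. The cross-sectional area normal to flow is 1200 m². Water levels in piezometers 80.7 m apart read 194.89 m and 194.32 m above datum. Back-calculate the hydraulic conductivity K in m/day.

6.01

Hydraulic gradient i = (194.89 − 194.32) / 80.7 = 0.57 / 80.7 = 0.007063.
From Q = K·A·i, K = Q / (A·i) = 50.9 / (1200 × 0.007063) = 6.005 m/day.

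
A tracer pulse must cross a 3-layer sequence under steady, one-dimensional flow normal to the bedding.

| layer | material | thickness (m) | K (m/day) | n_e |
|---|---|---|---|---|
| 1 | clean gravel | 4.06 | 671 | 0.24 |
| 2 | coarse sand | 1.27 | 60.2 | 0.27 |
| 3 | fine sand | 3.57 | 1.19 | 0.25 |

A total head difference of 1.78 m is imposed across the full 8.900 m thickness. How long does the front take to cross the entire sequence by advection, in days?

With flow normal to the layers, continuity requires the same specific discharge q through every layer.
Σ(b_i/K_i) = 4.06/671 + 1.27/60.2 + 3.57/1.19 = 3.027 d.
q = Δh / Σ(b_i/K_i) = 1.78 / 3.027 = 0.5880 m/day.
In each layer the seepage velocity is v_i = q/n_i, so the layer transit time is t_i = b_i·n_i / q:
  layer 1 (clean gravel): t_1 = 4.06 × 0.24 / 0.5880 = 1.657 d
  layer 2 (coarse sand): t_2 = 1.27 × 0.27 / 0.5880 = 0.5832 d
  layer 3 (fine sand): t_3 = 3.57 × 0.25 / 0.5880 = 1.518 d
Total t = Σ t_i = 3.758 days.

3.76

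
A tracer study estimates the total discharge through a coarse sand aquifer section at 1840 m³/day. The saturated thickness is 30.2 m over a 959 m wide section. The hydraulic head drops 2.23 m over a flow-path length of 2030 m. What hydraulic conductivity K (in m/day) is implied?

57.8

Cross-sectional area A = 959 × 30.2 = 28962 m².
Hydraulic gradient i = Δh / L = 2.23 / 2030 = 0.001099.
From Q = K·A·i, K = Q / (A·i) = 1840 / (28962 × 0.001099) = 57.83 m/day.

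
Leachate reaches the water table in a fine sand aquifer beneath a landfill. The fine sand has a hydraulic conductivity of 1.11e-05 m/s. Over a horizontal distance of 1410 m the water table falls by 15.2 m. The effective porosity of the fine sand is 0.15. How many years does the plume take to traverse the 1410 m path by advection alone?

56.0

Convert K: 1.11e-05 m/s × 86400 = 0.9590 m/day.
Hydraulic gradient i = Δh / L = 15.2 / 1410 = 0.01078.
Darcy flux q = K · i = 0.9590 × 0.01078 = 0.01034 m/day.
Seepage velocity v = q / n_e = 0.01034 / 0.15 = 0.06892 m/day.
Travel time t = L / v = 1410 / 0.06892 = 20457 days = 56.01 years.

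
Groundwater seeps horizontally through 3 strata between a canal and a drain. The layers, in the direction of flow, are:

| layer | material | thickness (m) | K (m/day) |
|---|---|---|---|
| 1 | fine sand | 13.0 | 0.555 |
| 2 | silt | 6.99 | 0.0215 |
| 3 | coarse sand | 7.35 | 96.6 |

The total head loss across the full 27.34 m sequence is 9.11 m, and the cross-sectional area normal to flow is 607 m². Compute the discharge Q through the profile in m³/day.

Flow is perpendicular to layering, so the layers act in series and the equivalent K is the thickness-weighted harmonic mean.
Total thickness L = 13.0 + 6.99 + 7.35 = 27.34 m.
Σ(b_i/K_i) = 13.0/0.555 + 6.99/0.0215 + 7.35/96.6 = 348.6 d.
K_eq = L / Σ(b_i/K_i) = 27.34 / 348.6 = 0.07842 m/day.
Q = K_eq · A · (Δh/L) = 0.07842 × 607 × (9.11/27.34) = 15.86 m³/day.

15.9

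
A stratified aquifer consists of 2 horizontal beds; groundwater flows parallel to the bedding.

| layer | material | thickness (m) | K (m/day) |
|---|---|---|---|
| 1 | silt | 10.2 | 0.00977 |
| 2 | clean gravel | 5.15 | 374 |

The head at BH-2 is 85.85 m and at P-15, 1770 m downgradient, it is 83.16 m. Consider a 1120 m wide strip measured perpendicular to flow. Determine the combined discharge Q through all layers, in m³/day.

Flow is parallel to layering, so each bed carries its own Darcy discharge and the transmissivities add.
Σ(K_i·b_i) = 0.00977×10.2 + 374×5.15 = 1926 m²/day.
Hydraulic gradient i = (85.85 − 83.16) / 1770 = 2.69 / 1770 = 0.001520.
Q = Σ(K_i·b_i) · W · i = 1926 × 1120 × 0.001520 = 3279 m³/day.

3280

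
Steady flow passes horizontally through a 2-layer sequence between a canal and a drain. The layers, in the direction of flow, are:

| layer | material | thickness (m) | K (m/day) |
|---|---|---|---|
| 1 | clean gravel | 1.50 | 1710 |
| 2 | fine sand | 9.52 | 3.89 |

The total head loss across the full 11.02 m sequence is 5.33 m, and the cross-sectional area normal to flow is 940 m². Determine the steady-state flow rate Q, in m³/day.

Flow is perpendicular to layering, so the layers act in series and the equivalent K is the thickness-weighted harmonic mean.
Total thickness L = 1.50 + 9.52 = 11.02 m.
Σ(b_i/K_i) = 1.50/1710 + 9.52/3.89 = 2.448 d.
K_eq = L / Σ(b_i/K_i) = 11.02 / 2.448 = 4.501 m/day.
Q = K_eq · A · (Δh/L) = 4.501 × 940 × (5.33/11.02) = 2047 m³/day.

2050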